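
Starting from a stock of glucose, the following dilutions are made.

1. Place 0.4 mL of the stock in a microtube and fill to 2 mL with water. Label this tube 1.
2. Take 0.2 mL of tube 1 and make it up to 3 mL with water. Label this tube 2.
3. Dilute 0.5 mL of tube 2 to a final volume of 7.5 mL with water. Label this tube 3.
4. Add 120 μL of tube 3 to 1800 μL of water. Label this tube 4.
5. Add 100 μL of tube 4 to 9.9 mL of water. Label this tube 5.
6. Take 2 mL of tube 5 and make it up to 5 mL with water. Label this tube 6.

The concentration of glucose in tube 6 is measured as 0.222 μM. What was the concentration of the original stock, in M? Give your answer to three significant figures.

0.999 M

Step 1: 0.4 mL brought to 2 mL → factor 2/0.4 = 5
Step 2: 0.2 mL brought to 3 mL → factor 3/0.2 = 15
Step 3: 0.5 mL brought to 7.5 mL → factor 7.5/0.5 = 15
Step 4: 120 μL + 1800 μL = 1920 μL total → factor 1920/120 = 16
Step 5: 100 μL + 9.9 mL = 10000 μL total → factor 10000/100 = 100
Step 6: 2 mL brought to 5 mL → factor 5/2 = 2.5
Overall dilution factor = 5 × 15 × 15 × 16 × 100 × 2.5 = 4.5 × 10^6
Stock = 0.222 μM × 4.5 × 10^6 = 9.990 × 10^5 μM = 0.999 M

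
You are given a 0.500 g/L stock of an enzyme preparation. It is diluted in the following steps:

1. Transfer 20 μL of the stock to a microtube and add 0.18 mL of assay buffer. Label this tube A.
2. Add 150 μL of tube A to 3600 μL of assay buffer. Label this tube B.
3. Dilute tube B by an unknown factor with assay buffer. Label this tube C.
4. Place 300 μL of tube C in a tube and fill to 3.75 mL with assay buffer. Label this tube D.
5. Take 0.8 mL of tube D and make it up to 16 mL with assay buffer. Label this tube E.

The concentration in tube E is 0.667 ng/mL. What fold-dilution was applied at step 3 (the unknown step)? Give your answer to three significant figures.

Step 1: 20 μL + 0.18 mL = 200 μL total → factor 200/20 = 10
Step 2: 150 μL + 3600 μL = 3750 μL total → factor 3750/150 = 25
Step 3: unknown factor x
Step 4: 300 μL brought to 3.75 mL → factor 3750/300 = 12.5
Step 5: 0.8 mL brought to 16 mL → factor 16/0.8 = 20
Product of known-step factors = 62500
Overall factor = 0.500 g/L / (0.667 ng/mL) = 7.4963 × 10^5
x = 7.4963 × 10^5 / 62500 = 12.0

12.0-fold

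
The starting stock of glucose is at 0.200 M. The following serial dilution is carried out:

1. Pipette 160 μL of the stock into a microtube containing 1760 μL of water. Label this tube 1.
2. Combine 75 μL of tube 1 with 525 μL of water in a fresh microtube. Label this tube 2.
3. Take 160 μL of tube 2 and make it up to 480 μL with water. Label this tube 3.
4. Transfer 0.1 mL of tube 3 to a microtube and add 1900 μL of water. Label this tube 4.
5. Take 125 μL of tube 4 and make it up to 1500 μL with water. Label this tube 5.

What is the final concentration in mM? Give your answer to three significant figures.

Step 1: 160 μL + 1760 μL = 1920 μL total → factor 1920/160 = 12
Step 2: 75 μL + 525 μL = 600 μL total → factor 600/75 = 8
Step 3: 160 μL brought to 480 μL → factor 480/160 = 3
Step 4: 0.1 mL + 1900 μL = 2 mL total → factor 2/0.1 = 20
Step 5: 125 μL brought to 1500 μL → factor 1500/125 = 12
Overall dilution factor = 12 × 8 × 3 × 20 × 12 = 69120
Final = 0.200 M / 69120 = 2.894 × 10^-6 M = 0.00289 mM

0.00289 mM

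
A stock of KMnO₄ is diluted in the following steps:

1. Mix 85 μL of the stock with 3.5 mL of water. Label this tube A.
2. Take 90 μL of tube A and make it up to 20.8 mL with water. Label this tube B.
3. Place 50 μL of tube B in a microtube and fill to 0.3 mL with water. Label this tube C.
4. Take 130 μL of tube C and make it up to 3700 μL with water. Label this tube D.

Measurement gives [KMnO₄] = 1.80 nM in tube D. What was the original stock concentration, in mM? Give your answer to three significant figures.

Step 1: 85 μL + 3.5 mL = 3585 μL total → factor 3585/85 = 42.176
Step 2: 90 μL brought to 20.8 mL → factor 20800/90 = 231.11
Step 3: 50 μL brought to 0.3 mL → factor 300/50 = 6
Step 4: 130 μL brought to 3700 μL → factor 3700/130 = 28.462
Overall dilution factor = 42.176 × 231.11 × 6 × 28.462 = 1.6646 × 10^6
Stock = 1.80 nM × 1.6646 × 10^6 = 2.996 × 10^6 nM = 3.00 mM

3.00 mM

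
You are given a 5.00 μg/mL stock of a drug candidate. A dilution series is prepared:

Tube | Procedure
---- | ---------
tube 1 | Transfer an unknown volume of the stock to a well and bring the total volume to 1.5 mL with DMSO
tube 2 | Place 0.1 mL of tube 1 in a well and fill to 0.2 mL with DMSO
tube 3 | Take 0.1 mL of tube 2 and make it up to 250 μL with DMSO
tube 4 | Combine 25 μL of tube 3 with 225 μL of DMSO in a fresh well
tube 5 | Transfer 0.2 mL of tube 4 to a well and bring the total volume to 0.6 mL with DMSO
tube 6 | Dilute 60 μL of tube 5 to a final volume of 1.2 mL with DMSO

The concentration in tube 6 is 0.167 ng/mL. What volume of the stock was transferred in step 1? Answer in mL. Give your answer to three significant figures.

0.150 mL

Step 1: v brought to 1.5 mL → factor = 1.5 mL/v
Step 2: 0.1 mL brought to 0.2 mL → factor 0.2/0.1 = 2
Step 3: 0.1 mL brought to 250 μL → factor 0.25/0.1 = 2.5
Step 4: 25 μL + 225 μL = 250 μL total → factor 250/25 = 10
Step 5: 0.2 mL brought to 0.6 mL → factor 0.6/0.2 = 3
Step 6: 60 μL brought to 1.2 mL → factor 1200/60 = 20
Product of known-step factors = 3000
Overall factor = 5.00 μg/mL / (0.167 ng/mL) = 29940
Step-1 factor = 29940 / 3000 = 9.98
v = 1.5 mL / 9.98 = 0.150 mL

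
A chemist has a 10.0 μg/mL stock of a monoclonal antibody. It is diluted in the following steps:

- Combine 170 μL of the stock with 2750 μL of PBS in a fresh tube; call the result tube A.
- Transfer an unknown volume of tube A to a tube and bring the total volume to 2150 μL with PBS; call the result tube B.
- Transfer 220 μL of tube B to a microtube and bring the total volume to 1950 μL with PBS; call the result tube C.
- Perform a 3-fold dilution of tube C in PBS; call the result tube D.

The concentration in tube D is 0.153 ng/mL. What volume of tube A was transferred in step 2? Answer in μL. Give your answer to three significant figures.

15.0 μL

Step 1: 170 μL + 2750 μL = 2920 μL total → factor 2920/170 = 17.176
Step 2: v brought to 2150 μL → factor = 2150 μL/v
Step 3: 220 μL brought to 1950 μL → factor 1950/220 = 8.8636
Step 4: 3-fold → factor 3
Product of known-step factors = 456.74
Overall factor = 10.0 μg/mL / (0.153 ng/mL) = 65359
Step-2 factor = 65359 / 456.74 = 143.1
v = 2150 μL / 143.1 = 15.0 μL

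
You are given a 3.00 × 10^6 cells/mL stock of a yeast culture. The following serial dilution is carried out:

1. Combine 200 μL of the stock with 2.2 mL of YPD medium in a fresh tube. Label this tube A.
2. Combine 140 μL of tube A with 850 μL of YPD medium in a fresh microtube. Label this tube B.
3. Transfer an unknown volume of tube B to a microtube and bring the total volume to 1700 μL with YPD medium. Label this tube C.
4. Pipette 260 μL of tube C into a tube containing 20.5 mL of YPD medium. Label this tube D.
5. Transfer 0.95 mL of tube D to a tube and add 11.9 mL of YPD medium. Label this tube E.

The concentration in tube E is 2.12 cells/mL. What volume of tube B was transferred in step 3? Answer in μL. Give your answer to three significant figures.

Step 1: 200 μL + 2.2 mL = 2400 μL total → factor 2400/200 = 12
Step 2: 140 μL + 850 μL = 990 μL total → factor 990/140 = 7.0714
Step 3: v brought to 1700 μL → factor = 1700 μL/v
Step 4: 260 μL + 20.5 mL = 20760 μL total → factor 20760/260 = 79.846
Step 5: 0.95 mL + 11.9 mL = 12.85 mL total → factor 12.85/0.95 = 13.526
Product of known-step factors = 91648
Overall factor = 3.00 × 10^6 cells/mL / (2.12 cells/mL) = 1.4151 × 10^6
Step-3 factor = 1.4151 × 10^6 / 91648 = 15.441
v = 1700 μL / 15.441 = 110 μL

110 μL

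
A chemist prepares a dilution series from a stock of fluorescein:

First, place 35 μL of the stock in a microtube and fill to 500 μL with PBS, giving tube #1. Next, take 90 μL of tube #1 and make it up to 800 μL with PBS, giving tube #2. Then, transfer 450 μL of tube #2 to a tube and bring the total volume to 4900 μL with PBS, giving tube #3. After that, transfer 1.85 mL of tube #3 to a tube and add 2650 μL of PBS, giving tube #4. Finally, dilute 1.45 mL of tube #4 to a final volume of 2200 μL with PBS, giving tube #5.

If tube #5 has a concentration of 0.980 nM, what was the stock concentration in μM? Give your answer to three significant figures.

5.00 μM

Step 1: 35 μL brought to 500 μL → factor 500/35 = 14.286
Step 2: 90 μL brought to 800 μL → factor 800/90 = 8.8889
Step 3: 450 μL brought to 4900 μL → factor 4900/450 = 10.889
Step 4: 1.85 mL + 2650 μL = 4.5 mL total → factor 4.5/1.85 = 2.4324
Step 5: 1.45 mL brought to 2200 μL → factor 2.2/1.45 = 1.5172
Overall dilution factor = 14.286 × 8.8889 × 10.889 × 2.4324 × 1.5172 = 5103
Stock = 0.980 nM × 5103 = 5001 nM = 5.00 μM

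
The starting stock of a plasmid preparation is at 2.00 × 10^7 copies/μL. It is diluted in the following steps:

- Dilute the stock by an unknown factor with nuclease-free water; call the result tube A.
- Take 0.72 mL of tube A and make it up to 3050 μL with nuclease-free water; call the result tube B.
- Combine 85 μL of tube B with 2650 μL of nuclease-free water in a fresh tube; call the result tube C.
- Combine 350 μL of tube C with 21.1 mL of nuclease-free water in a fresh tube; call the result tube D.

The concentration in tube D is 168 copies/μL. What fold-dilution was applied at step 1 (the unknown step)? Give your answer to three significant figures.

Step 1: unknown factor x
Step 2: 0.72 mL brought to 3050 μL → factor 3.05/0.72 = 4.2361
Step 3: 85 μL + 2650 μL = 2735 μL total → factor 2735/85 = 32.176
Step 4: 350 μL + 21.1 mL = 21450 μL total → factor 21450/350 = 61.286
Product of known-step factors = 8353.4
Overall factor = 2.00 × 10^7 copies/μL / (168 copies/μL) = 1.1905 × 10^5
x = 1.1905 × 10^5 / 8353.4 = 14.3

14.3-fold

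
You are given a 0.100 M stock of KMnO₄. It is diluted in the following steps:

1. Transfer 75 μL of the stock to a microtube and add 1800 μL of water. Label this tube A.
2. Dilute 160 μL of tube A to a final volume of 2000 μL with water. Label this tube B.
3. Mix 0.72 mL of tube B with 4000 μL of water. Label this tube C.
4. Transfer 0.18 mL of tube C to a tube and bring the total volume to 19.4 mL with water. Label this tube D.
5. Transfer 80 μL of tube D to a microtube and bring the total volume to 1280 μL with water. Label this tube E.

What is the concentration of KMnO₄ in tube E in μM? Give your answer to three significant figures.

0.0283 μM

Step 1: 75 μL + 1800 μL = 1875 μL total → factor 1875/75 = 25
Step 2: 160 μL brought to 2000 μL → factor 2000/160 = 12.5
Step 3: 0.72 mL + 4000 μL = 4.72 mL total → factor 4.72/0.72 = 6.5556
Step 4: 0.18 mL brought to 19.4 mL → factor 19.4/0.18 = 107.78
Step 5: 80 μL brought to 1280 μL → factor 1280/80 = 16
Overall dilution factor = 25 × 12.5 × 6.5556 × 107.78 × 16 = 3.5327 × 10^6
Final = 0.100 M / 3.5327 × 10^6 = 2.831 × 10^-8 M = 0.0283 μM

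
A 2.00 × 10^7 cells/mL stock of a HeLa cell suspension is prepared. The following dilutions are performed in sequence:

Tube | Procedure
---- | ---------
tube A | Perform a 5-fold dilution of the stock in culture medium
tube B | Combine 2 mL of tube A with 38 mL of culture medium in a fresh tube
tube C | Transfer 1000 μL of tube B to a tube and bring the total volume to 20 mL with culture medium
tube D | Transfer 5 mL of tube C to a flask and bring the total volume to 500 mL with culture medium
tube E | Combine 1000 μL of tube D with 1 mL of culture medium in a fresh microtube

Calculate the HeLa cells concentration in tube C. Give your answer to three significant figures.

Step 1: 5-fold → factor 5
Step 2: 2 mL + 38 mL = 40 mL total → factor 40/2 = 20
Step 3: 1000 μL brought to 20 mL → factor 20000/1000 = 20
Dilution factor through tube C = 5 × 20 × 20 = 2000
[tube C] = 2.00 × 10^7 cells/mL / 2000 = 1.00 × 10^4 cells/mL

1.00 × 10^4 cells/mL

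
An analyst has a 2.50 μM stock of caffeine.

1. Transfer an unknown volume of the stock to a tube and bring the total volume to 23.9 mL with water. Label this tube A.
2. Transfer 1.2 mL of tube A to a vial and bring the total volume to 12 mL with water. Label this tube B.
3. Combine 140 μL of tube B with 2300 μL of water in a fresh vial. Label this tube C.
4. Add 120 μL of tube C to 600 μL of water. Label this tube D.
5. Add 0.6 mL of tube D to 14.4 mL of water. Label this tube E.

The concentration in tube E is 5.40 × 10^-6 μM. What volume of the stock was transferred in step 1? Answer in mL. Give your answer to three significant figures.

Step 1: v brought to 23.9 mL → factor = 23.9 mL/v
Step 2: 1.2 mL brought to 12 mL → factor 12/1.2 = 10
Step 3: 140 μL + 2300 μL = 2440 μL total → factor 2440/140 = 17.429
Step 4: 120 μL + 600 μL = 720 μL total → factor 720/120 = 6
Step 5: 0.6 mL + 14.4 mL = 15 mL total → factor 15/0.6 = 25
Product of known-step factors = 26143
Overall factor = 2.50 μM / (5.40 × 10^-6 μM) = 4.6296 × 10^5
Step-1 factor = 4.6296 × 10^5 / 26143 = 17.709
v = 23.9 mL / 17.709 = 1.35 mL

1.35 mL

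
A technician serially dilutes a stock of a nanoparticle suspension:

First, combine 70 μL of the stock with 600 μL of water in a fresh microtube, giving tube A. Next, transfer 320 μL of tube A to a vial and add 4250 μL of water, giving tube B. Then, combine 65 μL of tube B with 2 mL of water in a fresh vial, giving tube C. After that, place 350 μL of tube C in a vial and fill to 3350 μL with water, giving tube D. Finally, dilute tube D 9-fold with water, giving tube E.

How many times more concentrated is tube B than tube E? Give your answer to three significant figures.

Step 1: 70 μL + 600 μL = 670 μL total → factor 670/70 = 9.5714
Step 2: 320 μL + 4250 μL = 4570 μL total → factor 4570/320 = 14.281
Step 3: 65 μL + 2 mL = 2065 μL total → factor 2065/65 = 31.769
Step 4: 350 μL brought to 3350 μL → factor 3350/350 = 9.5714
Step 5: 9-fold → factor 9
Dilution factor to tube B = 136.69; to tube E = 3.7408 × 10^5
[tube B]/[tube E] = (factor to tube E)/(factor to tube B) = 3.7408 × 10^5/136.69 = 2.74 × 10^3

2.74 × 10^3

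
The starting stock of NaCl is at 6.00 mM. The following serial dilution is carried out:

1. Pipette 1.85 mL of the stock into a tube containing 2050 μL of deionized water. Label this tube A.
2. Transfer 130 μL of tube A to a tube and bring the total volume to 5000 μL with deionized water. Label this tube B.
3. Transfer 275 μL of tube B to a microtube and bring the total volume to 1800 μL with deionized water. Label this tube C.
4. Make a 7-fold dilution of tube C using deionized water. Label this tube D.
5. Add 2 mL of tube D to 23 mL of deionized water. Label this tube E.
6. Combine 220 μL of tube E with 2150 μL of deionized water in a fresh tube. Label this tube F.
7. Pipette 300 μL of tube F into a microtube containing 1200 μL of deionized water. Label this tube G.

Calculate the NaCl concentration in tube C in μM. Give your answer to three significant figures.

Step 1: 1.85 mL + 2050 μL = 3.9 mL total → factor 3.9/1.85 = 2.1081
Step 2: 130 μL brought to 5000 μL → factor 5000/130 = 38.462
Step 3: 275 μL brought to 1800 μL → factor 1800/275 = 6.5455
Dilution factor through tube C = 2.1081 × 38.462 × 6.5455 = 530.71
[tube C] = 6.00 mM / 530.71 = 0.01131 mM = 11.3 μM

11.3 μM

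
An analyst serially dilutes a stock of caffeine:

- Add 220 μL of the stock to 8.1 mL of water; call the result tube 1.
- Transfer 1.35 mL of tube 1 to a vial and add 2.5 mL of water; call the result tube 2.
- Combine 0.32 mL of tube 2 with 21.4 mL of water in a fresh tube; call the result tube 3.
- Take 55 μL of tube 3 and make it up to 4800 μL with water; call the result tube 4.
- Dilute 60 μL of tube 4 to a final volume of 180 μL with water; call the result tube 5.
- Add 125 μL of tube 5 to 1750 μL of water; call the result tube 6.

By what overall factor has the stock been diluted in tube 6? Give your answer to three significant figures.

Step 1: 220 μL + 8.1 mL = 8320 μL total → factor 8320/220 = 37.818
Step 2: 1.35 mL + 2.5 mL = 3.85 mL total → factor 3.85/1.35 = 2.8519
Step 3: 0.32 mL + 21.4 mL = 21.72 mL total → factor 21.72/0.32 = 67.875
Step 4: 55 μL brought to 4800 μL → factor 4800/55 = 87.273
Step 5: 60 μL brought to 180 μL → factor 180/60 = 3
Step 6: 125 μL + 1750 μL = 1875 μL total → factor 1875/125 = 15
Overall dilution factor = 37.818 × 2.8519 × 67.875 × 87.273 × 3 × 15 = 2.8749 × 10^7

2.87 × 10^7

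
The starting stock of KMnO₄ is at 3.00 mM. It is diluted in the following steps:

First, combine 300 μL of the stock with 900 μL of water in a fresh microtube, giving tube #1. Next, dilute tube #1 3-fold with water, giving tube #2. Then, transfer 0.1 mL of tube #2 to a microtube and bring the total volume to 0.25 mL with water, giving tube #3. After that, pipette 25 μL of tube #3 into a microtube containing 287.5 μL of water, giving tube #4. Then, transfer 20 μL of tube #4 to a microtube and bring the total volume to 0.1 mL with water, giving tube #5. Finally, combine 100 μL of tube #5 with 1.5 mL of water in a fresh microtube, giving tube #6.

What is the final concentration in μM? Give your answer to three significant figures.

Step 1: 300 μL + 900 μL = 1200 μL total → factor 1200/300 = 4
Step 2: 3-fold → factor 3
Step 3: 0.1 mL brought to 0.25 mL → factor 0.25/0.1 = 2.5
Step 4: 25 μL + 287.5 μL = 312.5 μL total → factor 312.5/25 = 12.5
Step 5: 20 μL brought to 0.1 mL → factor 100/20 = 5
Step 6: 100 μL + 1.5 mL = 1600 μL total → factor 1600/100 = 16
Overall dilution factor = 4 × 3 × 2.5 × 12.5 × 5 × 16 = 30000
Final = 3.00 mM / 30000 = 0.0001000 mM = 0.100 μM

0.100 μM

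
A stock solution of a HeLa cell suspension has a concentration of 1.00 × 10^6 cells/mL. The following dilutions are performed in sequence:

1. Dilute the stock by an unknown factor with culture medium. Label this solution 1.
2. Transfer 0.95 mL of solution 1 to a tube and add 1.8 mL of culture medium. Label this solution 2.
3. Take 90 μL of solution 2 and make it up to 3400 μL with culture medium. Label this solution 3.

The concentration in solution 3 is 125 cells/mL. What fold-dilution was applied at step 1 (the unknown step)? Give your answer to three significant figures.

73.2-fold

Step 1: unknown factor x
Step 2: 0.95 mL + 1.8 mL = 2.75 mL total → factor 2.75/0.95 = 2.8947
Step 3: 90 μL brought to 3400 μL → factor 3400/90 = 37.778
Product of known-step factors = 109.36
Overall factor = 1.00 × 10^6 cells/mL / (125 cells/mL) = 8000
x = 8000 / 109.36 = 73.2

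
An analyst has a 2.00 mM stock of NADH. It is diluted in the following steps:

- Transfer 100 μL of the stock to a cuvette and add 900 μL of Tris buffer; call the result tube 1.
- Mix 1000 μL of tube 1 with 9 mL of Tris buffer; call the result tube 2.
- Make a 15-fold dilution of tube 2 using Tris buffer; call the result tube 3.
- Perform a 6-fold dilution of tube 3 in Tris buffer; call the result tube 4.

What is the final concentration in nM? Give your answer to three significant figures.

222 nM

Step 1: 100 μL + 900 μL = 1000 μL total → factor 1000/100 = 10
Step 2: 1000 μL + 9 mL = 10000 μL total → factor 10000/1000 = 10
Step 3: 15-fold → factor 15
Step 4: 6-fold → factor 6
Overall dilution factor = 10 × 10 × 15 × 6 = 9000
Final = 2.00 mM / 9000 = 0.0002222 mM = 222 nM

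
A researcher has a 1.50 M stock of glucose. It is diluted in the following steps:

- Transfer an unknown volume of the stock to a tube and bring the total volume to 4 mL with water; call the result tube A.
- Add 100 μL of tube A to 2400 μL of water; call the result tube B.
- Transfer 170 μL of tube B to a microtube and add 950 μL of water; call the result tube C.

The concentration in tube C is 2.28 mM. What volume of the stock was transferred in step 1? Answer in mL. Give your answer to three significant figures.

Step 1: v brought to 4 mL → factor = 4 mL/v
Step 2: 100 μL + 2400 μL = 2500 μL total → factor 2500/100 = 25
Step 3: 170 μL + 950 μL = 1120 μL total → factor 1120/170 = 6.5882
Product of known-step factors = 164.71
Overall factor = 1.50 M / (2.28 mM) = 657.89
Step-1 factor = 657.89 / 164.71 = 3.9944
v = 4 mL / 3.9944 = 1.00 mL

1.00 mL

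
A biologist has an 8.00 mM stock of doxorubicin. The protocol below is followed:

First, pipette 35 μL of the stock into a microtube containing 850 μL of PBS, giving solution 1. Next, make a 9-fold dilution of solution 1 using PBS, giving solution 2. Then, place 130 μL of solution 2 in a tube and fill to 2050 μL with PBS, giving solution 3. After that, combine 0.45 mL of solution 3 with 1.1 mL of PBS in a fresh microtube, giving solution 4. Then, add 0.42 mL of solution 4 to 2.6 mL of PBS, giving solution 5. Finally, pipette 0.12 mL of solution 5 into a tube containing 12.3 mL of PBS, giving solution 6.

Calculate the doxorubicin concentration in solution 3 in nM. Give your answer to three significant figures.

Step 1: 35 μL + 850 μL = 885 μL total → factor 885/35 = 25.286
Step 2: 9-fold → factor 9
Step 3: 130 μL brought to 2050 μL → factor 2050/130 = 15.769
Dilution factor through solution 3 = 25.286 × 9 × 15.769 = 3588.6
[solution 3] = 8.00 mM / 3588.6 = 0.002229 mM = 2.23 × 10^3 nM

2.23 × 10^3 nM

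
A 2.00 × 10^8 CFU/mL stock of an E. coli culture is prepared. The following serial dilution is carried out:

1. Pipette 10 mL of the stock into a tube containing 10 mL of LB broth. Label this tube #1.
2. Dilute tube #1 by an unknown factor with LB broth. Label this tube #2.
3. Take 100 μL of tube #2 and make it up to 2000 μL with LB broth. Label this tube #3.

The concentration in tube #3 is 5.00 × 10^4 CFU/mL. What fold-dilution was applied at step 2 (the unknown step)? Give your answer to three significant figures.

100-fold

Step 1: 10 mL + 10 mL = 20 mL total → factor 20/10 = 2
Step 2: unknown factor x
Step 3: 100 μL brought to 2000 μL → factor 2000/100 = 20
Product of known-step factors = 40
Overall factor = 2.00 × 10^8 CFU/mL / (5.00 × 10^4 CFU/mL) = 4000
x = 4000 / 40 = 100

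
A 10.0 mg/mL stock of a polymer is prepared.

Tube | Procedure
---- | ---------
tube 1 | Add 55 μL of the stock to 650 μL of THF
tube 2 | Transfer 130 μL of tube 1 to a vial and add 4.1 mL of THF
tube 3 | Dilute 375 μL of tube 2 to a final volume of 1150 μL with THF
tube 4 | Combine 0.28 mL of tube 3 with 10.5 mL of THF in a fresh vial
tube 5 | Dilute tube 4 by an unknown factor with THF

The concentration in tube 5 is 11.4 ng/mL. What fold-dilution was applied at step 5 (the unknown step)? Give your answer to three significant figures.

Step 1: 55 μL + 650 μL = 705 μL total → factor 705/55 = 12.818
Step 2: 130 μL + 4.1 mL = 4230 μL total → factor 4230/130 = 32.538
Step 3: 375 μL brought to 1150 μL → factor 1150/375 = 3.0667
Step 4: 0.28 mL + 10.5 mL = 10.78 mL total → factor 10.78/0.28 = 38.5
Step 5: unknown factor x
Product of known-step factors = 49244
Overall factor = 10.0 mg/mL / (11.4 ng/mL) = 8.7719 × 10^5
x = 8.7719 × 10^5 / 49244 = 17.8

17.8-fold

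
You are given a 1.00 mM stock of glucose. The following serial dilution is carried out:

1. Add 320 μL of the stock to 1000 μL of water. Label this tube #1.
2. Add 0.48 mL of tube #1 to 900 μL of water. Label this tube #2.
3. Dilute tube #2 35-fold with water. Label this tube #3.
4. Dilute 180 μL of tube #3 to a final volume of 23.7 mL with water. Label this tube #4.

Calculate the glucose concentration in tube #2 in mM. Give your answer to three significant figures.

0.0843 mM

Step 1: 320 μL + 1000 μL = 1320 μL total → factor 1320/320 = 4.125
Step 2: 0.48 mL + 900 μL = 1.38 mL total → factor 1.38/0.48 = 2.875
Dilution factor through tube #2 = 4.125 × 2.875 = 11.859
[tube #2] = 1.00 mM / 11.859 = 0.0843 mM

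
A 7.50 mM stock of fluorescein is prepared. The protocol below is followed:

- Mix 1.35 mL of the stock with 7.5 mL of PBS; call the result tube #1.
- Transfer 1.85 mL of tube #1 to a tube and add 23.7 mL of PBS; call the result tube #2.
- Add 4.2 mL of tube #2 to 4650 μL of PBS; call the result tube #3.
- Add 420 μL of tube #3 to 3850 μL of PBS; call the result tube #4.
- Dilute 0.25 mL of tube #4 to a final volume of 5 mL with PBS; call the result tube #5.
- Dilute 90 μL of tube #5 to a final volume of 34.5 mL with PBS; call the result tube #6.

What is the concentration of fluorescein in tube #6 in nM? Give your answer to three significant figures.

0.504 nM

Step 1: 1.35 mL + 7.5 mL = 8.85 mL total → factor 8.85/1.35 = 6.5556
Step 2: 1.85 mL + 23.7 mL = 25.55 mL total → factor 25.55/1.85 = 13.811
Step 3: 4.2 mL + 4650 μL = 8.85 mL total → factor 8.85/4.2 = 2.1071
Step 4: 420 μL + 3850 μL = 4270 μL total → factor 4270/420 = 10.167
Step 5: 0.25 mL brought to 5 mL → factor 5/0.25 = 20
Step 6: 90 μL brought to 34.5 mL → factor 34500/90 = 383.33
Overall dilution factor = 6.5556 × 13.811 × 2.1071 × 10.167 × 20 × 383.33 = 1.487 × 10^7
Final = 7.50 mM / 1.487 × 10^7 = 5.044 × 10^-7 mM = 0.504 nM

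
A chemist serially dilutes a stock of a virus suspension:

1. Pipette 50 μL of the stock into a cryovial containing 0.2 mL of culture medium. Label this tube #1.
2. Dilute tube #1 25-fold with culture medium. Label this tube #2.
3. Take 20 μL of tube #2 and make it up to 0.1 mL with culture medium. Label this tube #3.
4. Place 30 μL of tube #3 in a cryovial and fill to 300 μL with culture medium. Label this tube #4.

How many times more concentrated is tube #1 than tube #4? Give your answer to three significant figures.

Step 1: 50 μL + 0.2 mL = 250 μL total → factor 250/50 = 5
Step 2: 25-fold → factor 25
Step 3: 20 μL brought to 0.1 mL → factor 100/20 = 5
Step 4: 30 μL brought to 300 μL → factor 300/30 = 10
Dilution factor to tube #1 = 5; to tube #4 = 6250
[tube #1]/[tube #4] = (factor to tube #4)/(factor to tube #1) = 6250/5 = 1.25 × 10^3

1.25 × 10^3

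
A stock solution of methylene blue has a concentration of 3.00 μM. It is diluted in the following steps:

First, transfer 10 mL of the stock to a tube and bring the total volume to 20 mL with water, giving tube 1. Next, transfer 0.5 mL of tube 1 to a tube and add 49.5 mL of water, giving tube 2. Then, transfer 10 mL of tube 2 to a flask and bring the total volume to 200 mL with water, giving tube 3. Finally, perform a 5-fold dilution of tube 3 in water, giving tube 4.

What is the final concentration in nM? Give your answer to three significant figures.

0.150 nM

Step 1: 10 mL brought to 20 mL → factor 20/10 = 2
Step 2: 0.5 mL + 49.5 mL = 50 mL total → factor 50/0.5 = 100
Step 3: 10 mL brought to 200 mL → factor 200/10 = 20
Step 4: 5-fold → factor 5
Overall dilution factor = 2 × 100 × 20 × 5 = 20000
Final = 3.00 μM / 20000 = 0.0001500 μM = 0.150 nM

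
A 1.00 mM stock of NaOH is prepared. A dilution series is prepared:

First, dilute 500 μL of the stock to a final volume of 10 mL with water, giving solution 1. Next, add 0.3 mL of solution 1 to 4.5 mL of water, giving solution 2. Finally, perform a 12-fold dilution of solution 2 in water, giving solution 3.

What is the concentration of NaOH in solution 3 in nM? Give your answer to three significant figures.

Step 1: 500 μL brought to 10 mL → factor 10000/500 = 20
Step 2: 0.3 mL + 4.5 mL = 4.8 mL total → factor 4.8/0.3 = 16
Step 3: 12-fold → factor 12
Overall dilution factor = 20 × 16 × 12 = 3840
Final = 1.00 mM / 3840 = 0.0002604 mM = 260 nM

260 nM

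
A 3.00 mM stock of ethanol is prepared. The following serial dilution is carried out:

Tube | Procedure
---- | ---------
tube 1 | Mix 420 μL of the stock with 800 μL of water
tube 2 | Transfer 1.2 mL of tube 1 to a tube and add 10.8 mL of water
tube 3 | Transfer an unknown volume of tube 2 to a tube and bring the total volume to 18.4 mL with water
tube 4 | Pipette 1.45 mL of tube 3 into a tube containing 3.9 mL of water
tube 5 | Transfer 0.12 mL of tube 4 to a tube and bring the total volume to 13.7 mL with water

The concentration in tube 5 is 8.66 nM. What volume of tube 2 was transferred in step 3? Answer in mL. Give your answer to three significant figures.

0.650 mL

Step 1: 420 μL + 800 μL = 1220 μL total → factor 1220/420 = 2.9048
Step 2: 1.2 mL + 10.8 mL = 12 mL total → factor 12/1.2 = 10
Step 3: v brought to 18.4 mL → factor = 18.4 mL/v
Step 4: 1.45 mL + 3.9 mL = 5.35 mL total → factor 5.35/1.45 = 3.6897
Step 5: 0.12 mL brought to 13.7 mL → factor 13.7/0.12 = 114.17
Product of known-step factors = 12236
Overall factor = 3.00 mM / (8.66 nM) = 3.4642 × 10^5
Step-3 factor = 3.4642 × 10^5 / 12236 = 28.312
v = 18.4 mL / 28.312 = 0.650 mL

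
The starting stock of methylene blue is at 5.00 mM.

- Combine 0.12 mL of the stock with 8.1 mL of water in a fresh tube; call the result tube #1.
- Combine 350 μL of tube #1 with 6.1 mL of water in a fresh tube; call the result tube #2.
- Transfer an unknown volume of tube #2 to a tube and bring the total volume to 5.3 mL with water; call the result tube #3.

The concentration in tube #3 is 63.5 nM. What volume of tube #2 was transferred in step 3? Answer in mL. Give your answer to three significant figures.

0.0850 mL

Step 1: 0.12 mL + 8.1 mL = 8.22 mL total → factor 8.22/0.12 = 68.5
Step 2: 350 μL + 6.1 mL = 6450 μL total → factor 6450/350 = 18.429
Step 3: v brought to 5.3 mL → factor = 5.3 mL/v
Product of known-step factors = 1262.4
Overall factor = 5.00 mM / (63.5 nM) = 78740
Step-3 factor = 78740 / 1262.4 = 62.375
v = 5.3 mL / 62.375 = 0.0850 mL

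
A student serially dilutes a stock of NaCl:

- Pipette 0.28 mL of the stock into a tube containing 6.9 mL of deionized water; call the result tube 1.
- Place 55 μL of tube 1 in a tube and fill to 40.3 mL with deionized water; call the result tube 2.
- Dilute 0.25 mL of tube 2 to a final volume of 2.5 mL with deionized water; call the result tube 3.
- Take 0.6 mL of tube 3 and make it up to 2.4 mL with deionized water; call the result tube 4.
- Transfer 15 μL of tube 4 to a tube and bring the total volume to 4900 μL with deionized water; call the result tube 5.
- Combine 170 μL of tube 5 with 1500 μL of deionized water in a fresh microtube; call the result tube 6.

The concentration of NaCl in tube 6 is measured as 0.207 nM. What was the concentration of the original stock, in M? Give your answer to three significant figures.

0.499 M

Step 1: 0.28 mL + 6.9 mL = 7.18 mL total → factor 7.18/0.28 = 25.643
Step 2: 55 μL brought to 40.3 mL → factor 40300/55 = 732.73
Step 3: 0.25 mL brought to 2.5 mL → factor 2.5/0.25 = 10
Step 4: 0.6 mL brought to 2.4 mL → factor 2.4/0.6 = 4
Step 5: 15 μL brought to 4900 μL → factor 4900/15 = 326.67
Step 6: 170 μL + 1500 μL = 1670 μL total → factor 1670/170 = 9.8235
Overall dilution factor = 25.643 × 732.73 × 10 × 4 × 326.67 × 9.8235 = 2.4118 × 10^9
Stock = 0.207 nM × 2.4118 × 10^9 = 4.992 × 10^8 nM = 0.499 M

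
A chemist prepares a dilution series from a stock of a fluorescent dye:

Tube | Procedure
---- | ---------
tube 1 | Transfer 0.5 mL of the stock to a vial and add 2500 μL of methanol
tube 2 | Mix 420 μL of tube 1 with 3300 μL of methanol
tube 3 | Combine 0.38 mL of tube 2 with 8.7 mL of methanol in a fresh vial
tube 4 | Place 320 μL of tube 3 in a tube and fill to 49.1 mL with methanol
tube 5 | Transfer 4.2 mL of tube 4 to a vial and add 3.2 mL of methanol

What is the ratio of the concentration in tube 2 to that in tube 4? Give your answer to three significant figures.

Step 1: 0.5 mL + 2500 μL = 3 mL total → factor 3/0.5 = 6
Step 2: 420 μL + 3300 μL = 3720 μL total → factor 3720/420 = 8.8571
Step 3: 0.38 mL + 8.7 mL = 9.08 mL total → factor 9.08/0.38 = 23.895
Step 4: 320 μL brought to 49.1 mL → factor 49100/320 = 153.44
Dilution factor to tube 2 = 53.143; to tube 4 = 1.9484 × 10^5
[tube 2]/[tube 4] = (factor to tube 4)/(factor to tube 2) = 1.9484 × 10^5/53.143 = 3.67 × 10^3

3.67 × 10^3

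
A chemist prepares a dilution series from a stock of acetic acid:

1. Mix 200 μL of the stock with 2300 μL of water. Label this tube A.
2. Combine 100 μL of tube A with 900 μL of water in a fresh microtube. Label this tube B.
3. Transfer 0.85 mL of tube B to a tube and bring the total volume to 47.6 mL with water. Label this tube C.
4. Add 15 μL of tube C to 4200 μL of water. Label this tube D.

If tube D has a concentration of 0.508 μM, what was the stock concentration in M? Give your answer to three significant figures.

Step 1: 200 μL + 2300 μL = 2500 μL total → factor 2500/200 = 12.5
Step 2: 100 μL + 900 μL = 1000 μL total → factor 1000/100 = 10
Step 3: 0.85 mL brought to 47.6 mL → factor 47.6/0.85 = 56
Step 4: 15 μL + 4200 μL = 4215 μL total → factor 4215/15 = 281
Overall dilution factor = 12.5 × 10 × 56 × 281 = 1.967 × 10^6
Stock = 0.508 μM × 1.967 × 10^6 = 9.992 × 10^5 μM = 0.999 M

0.999 M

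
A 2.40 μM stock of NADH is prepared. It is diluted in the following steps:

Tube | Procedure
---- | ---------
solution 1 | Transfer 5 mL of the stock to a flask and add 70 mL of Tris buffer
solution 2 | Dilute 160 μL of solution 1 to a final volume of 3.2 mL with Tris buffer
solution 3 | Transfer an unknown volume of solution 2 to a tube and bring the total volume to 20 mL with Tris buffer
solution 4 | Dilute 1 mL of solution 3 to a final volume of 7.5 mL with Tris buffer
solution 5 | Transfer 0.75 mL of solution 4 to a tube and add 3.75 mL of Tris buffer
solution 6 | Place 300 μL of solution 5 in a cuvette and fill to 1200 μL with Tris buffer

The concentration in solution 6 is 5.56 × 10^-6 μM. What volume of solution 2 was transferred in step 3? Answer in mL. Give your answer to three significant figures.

2.50 mL

Step 1: 5 mL + 70 mL = 75 mL total → factor 75/5 = 15
Step 2: 160 μL brought to 3.2 mL → factor 3200/160 = 20
Step 3: v brought to 20 mL → factor = 20 mL/v
Step 4: 1 mL brought to 7.5 mL → factor 7.5/1 = 7.5
Step 5: 0.75 mL + 3.75 mL = 4.5 mL total → factor 4.5/0.75 = 6
Step 6: 300 μL brought to 1200 μL → factor 1200/300 = 4
Product of known-step factors = 54000
Overall factor = 2.40 μM / (5.56 × 10^-6 μM) = 4.3165 × 10^5
Step-3 factor = 4.3165 × 10^5 / 54000 = 7.9936
v = 20 mL / 7.9936 = 2.50 mL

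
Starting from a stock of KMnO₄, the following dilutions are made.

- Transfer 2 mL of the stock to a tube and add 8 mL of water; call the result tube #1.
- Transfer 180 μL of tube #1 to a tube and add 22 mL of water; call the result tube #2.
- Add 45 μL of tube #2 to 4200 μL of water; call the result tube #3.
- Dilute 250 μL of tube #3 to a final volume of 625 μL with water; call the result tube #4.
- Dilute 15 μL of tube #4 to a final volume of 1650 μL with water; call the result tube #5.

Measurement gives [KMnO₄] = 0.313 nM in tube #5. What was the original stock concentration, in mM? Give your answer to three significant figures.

5.00 mM

Step 1: 2 mL + 8 mL = 10 mL total → factor 10/2 = 5
Step 2: 180 μL + 22 mL = 22180 μL total → factor 22180/180 = 123.22
Step 3: 45 μL + 4200 μL = 4245 μL total → factor 4245/45 = 94.333
Step 4: 250 μL brought to 625 μL → factor 625/250 = 2.5
Step 5: 15 μL brought to 1650 μL → factor 1650/15 = 110
Overall dilution factor = 5 × 123.22 × 94.333 × 2.5 × 110 = 1.5983 × 10^7
Stock = 0.313 nM × 1.5983 × 10^7 = 5.003 × 10^6 nM = 5.00 mM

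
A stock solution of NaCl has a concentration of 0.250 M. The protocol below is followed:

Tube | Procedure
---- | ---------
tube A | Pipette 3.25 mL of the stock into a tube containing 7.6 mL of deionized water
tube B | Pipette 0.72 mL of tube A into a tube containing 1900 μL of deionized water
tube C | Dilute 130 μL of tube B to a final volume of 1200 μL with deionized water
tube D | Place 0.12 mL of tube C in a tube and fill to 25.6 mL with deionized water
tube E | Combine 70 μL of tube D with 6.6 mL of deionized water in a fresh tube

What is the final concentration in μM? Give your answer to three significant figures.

0.110 μM

Step 1: 3.25 mL + 7.6 mL = 10.85 mL total → factor 10.85/3.25 = 3.3385
Step 2: 0.72 mL + 1900 μL = 2.62 mL total → factor 2.62/0.72 = 3.6389
Step 3: 130 μL brought to 1200 μL → factor 1200/130 = 9.2308
Step 4: 0.12 mL brought to 25.6 mL → factor 25.6/0.12 = 213.33
Step 5: 70 μL + 6.6 mL = 6670 μL total → factor 6670/70 = 95.286
Overall dilution factor = 3.3385 × 3.6389 × 9.2308 × 213.33 × 95.286 = 2.2795 × 10^6
Final = 0.250 M / 2.2795 × 10^6 = 1.097 × 10^-7 M = 0.110 μM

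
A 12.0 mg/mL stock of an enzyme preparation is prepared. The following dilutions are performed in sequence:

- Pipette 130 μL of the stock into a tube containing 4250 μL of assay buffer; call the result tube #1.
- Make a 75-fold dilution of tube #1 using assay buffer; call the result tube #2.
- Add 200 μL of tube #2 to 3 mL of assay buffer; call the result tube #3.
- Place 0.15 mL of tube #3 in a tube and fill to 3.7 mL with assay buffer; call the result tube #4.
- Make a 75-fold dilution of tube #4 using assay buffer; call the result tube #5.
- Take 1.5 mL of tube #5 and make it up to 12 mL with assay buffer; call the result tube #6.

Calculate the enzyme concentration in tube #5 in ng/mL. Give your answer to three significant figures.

0.160 ng/mL

Step 1: 130 μL + 4250 μL = 4380 μL total → factor 4380/130 = 33.692
Step 2: 75-fold → factor 75
Step 3: 200 μL + 3 mL = 3200 μL total → factor 3200/200 = 16
Step 4: 0.15 mL brought to 3.7 mL → factor 3.7/0.15 = 24.667
Step 5: 75-fold → factor 75
Dilution factor through tube #5 = 33.692 × 75 × 16 × 24.667 × 75 = 7.4797 × 10^7
[tube #5] = 12.0 mg/mL / 7.4797 × 10^7 = 1.604 × 10^-7 mg/mL = 0.160 ng/mL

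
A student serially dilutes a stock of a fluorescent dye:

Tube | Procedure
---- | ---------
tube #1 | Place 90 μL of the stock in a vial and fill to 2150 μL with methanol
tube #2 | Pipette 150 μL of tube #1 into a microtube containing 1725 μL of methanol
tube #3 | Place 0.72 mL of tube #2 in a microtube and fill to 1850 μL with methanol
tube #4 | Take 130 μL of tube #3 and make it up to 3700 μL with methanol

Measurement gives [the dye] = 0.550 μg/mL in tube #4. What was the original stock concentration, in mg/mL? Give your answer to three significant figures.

12.0 mg/mL

Step 1: 90 μL brought to 2150 μL → factor 2150/90 = 23.889
Step 2: 150 μL + 1725 μL = 1875 μL total → factor 1875/150 = 12.5
Step 3: 0.72 mL brought to 1850 μL → factor 1.85/0.72 = 2.5694
Step 4: 130 μL brought to 3700 μL → factor 3700/130 = 28.462
Overall dilution factor = 23.889 × 12.5 × 2.5694 × 28.462 = 21838
Stock = 0.550 μg/mL × 21838 = 1.201 × 10^4 μg/mL = 12.0 mg/mL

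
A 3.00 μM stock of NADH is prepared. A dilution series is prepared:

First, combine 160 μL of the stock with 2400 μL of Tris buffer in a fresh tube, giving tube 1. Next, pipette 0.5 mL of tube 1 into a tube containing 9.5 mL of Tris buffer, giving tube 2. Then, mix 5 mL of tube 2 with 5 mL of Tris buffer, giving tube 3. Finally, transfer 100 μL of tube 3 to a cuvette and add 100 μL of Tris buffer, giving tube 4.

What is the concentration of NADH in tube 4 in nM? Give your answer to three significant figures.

Step 1: 160 μL + 2400 μL = 2560 μL total → factor 2560/160 = 16
Step 2: 0.5 mL + 9.5 mL = 10 mL total → factor 10/0.5 = 20
Step 3: 5 mL + 5 mL = 10 mL total → factor 10/5 = 2
Step 4: 100 μL + 100 μL = 200 μL total → factor 200/100 = 2
Overall dilution factor = 16 × 20 × 2 × 2 = 1280
Final = 3.00 μM / 1280 = 0.002344 μM = 2.34 nM

2.34 nM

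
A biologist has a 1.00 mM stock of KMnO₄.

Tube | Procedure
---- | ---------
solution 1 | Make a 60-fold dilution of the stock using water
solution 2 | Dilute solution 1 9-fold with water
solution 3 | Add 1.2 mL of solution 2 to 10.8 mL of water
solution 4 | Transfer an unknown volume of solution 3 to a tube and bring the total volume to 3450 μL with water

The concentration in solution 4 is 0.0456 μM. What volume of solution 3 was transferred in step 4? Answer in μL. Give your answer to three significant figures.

850 μL

Step 1: 60-fold → factor 60
Step 2: 9-fold → factor 9
Step 3: 1.2 mL + 10.8 mL = 12 mL total → factor 12/1.2 = 10
Step 4: v brought to 3450 μL → factor = 3450 μL/v
Product of known-step factors = 5400
Overall factor = 1.00 mM / (0.0456 μM) = 21930
Step-4 factor = 21930 / 5400 = 4.0611
v = 3450 μL / 4.0611 = 850 μL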